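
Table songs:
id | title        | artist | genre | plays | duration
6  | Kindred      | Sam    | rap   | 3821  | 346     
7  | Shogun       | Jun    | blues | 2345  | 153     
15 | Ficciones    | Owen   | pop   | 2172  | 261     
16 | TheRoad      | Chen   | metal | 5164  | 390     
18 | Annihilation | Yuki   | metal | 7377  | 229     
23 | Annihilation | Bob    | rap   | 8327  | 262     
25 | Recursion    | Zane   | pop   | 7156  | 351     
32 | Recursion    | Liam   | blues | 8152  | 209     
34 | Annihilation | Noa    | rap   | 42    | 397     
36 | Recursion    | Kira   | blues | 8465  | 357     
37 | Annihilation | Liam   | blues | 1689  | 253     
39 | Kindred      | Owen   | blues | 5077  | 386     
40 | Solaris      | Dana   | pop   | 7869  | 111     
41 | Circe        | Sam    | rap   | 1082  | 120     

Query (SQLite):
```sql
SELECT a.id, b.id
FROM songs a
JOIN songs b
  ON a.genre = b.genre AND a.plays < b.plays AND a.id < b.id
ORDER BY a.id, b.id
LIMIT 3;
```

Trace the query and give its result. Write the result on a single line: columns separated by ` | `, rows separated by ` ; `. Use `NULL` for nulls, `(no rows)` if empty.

6 | 23 ; 7 | 32 ; 7 | 36

Pairs (a,b) with same genre, a.plays < b.plays, a.id < b.id.
genre groups: blues:{7,32,36,37,39} metal:{16,18} pop:{15,25,40} rap:{6,23,34,41}
Ordered by (a.id, b.id); first 3.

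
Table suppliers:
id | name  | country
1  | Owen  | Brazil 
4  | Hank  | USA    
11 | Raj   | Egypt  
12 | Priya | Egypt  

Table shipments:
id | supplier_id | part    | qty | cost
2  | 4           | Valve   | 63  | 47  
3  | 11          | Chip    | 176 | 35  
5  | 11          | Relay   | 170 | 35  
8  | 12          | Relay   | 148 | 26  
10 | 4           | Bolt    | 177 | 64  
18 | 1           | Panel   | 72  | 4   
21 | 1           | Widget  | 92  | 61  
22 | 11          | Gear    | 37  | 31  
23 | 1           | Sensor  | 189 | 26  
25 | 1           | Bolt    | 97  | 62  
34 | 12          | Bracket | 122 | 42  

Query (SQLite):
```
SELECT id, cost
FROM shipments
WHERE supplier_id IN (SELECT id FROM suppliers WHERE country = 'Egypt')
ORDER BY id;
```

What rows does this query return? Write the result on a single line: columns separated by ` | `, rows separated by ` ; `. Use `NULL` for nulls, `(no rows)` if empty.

Inner query: suppliers.id where country = 'Egypt'.
Outer: keep shipments rows whose supplier_id is in that set.
Inner query → {11, 12}

3 | 35 ; 5 | 35 ; 8 | 26 ; 22 | 31 ; 34 | 42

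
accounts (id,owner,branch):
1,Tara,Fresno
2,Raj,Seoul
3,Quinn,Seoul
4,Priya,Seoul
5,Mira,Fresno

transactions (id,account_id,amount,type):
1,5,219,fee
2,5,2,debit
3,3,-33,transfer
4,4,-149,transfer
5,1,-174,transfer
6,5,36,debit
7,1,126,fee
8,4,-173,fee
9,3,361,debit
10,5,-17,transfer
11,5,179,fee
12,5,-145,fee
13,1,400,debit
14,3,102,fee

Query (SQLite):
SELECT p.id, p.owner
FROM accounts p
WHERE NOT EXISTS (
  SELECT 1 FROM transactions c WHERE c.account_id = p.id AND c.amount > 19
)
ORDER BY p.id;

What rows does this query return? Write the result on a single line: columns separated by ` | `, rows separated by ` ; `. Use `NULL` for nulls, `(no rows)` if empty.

2 | Raj ; 4 | Priya

For each accounts row, check whether any transactions with matching account_id has amount > 19.
Keep rows where that is false.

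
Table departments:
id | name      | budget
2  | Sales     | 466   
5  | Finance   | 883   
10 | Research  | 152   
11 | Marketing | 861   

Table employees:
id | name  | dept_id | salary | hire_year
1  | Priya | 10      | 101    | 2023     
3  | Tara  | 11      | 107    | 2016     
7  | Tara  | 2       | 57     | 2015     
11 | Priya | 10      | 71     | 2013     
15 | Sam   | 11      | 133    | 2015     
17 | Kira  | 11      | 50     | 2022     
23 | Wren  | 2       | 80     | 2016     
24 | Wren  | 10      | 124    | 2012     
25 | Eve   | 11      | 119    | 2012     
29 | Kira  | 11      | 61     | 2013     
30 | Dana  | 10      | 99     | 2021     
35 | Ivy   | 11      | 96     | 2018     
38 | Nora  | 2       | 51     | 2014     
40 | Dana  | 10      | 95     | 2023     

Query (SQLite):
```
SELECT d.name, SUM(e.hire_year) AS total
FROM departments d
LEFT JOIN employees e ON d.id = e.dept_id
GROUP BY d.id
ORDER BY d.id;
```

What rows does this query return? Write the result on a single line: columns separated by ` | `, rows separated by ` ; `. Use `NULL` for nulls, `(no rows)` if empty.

LEFT JOIN keeps every departments row; unmatched ones get NULL for employees columns.
Group by departments.id and compute SUM(e.hire_year). SUM over an all-NULL group is NULL.
  2: ids {7, 23, 38} → SUM(e.hire_year)=6045
  5: ids {—} → SUM(e.hire_year)=NULL
  10: ids {1, 11, 24, 30, 40} → SUM(e.hire_year)=10092
  11: ids {3, 15, 17, 25, 29, 35} → SUM(e.hire_year)=12096

Sales | 6045 ; Finance | NULL ; Research | 10092 ; Marketing | 12096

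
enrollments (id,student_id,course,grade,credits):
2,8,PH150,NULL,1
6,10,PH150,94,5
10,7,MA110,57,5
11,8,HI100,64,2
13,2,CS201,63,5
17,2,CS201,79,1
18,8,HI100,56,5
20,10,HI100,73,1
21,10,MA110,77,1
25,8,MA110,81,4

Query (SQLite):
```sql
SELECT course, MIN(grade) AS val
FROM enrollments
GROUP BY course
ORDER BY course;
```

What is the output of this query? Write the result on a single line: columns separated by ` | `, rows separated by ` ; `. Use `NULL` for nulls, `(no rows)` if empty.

Partition enrollments by course; compute MIN(grade) within each group.
  CS201: ids {13, 17} → MIN(grade)=63
  HI100: ids {11, 18, 20} → MIN(grade)=56
  MA110: ids {10, 21, 25} → MIN(grade)=57
  PH150: ids {2, 6} → MIN(grade)=94

CS201 | 63 ; HI100 | 56 ; MA110 | 57 ; PH150 | 94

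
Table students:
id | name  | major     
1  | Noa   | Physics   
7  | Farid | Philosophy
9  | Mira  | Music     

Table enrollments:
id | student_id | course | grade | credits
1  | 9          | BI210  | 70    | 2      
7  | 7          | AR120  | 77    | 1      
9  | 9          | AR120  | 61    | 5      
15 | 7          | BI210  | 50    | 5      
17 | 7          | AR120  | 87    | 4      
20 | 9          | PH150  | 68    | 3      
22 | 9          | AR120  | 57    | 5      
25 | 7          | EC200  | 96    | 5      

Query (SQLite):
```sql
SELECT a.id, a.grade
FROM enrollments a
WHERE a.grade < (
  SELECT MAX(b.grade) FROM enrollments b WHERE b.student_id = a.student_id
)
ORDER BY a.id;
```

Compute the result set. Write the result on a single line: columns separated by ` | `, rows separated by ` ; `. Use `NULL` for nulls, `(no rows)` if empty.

7 | 77 ; 9 | 61 ; 15 | 50 ; 17 | 87 ; 20 | 68 ; 22 | 57

For each enrollments row a, compute MAX(grade) over rows sharing a.student_id.
Keep row a if a.grade < that per-group MAX.
  student_id=7: MAX(grade) = 96
  student_id=9: MAX(grade) = 70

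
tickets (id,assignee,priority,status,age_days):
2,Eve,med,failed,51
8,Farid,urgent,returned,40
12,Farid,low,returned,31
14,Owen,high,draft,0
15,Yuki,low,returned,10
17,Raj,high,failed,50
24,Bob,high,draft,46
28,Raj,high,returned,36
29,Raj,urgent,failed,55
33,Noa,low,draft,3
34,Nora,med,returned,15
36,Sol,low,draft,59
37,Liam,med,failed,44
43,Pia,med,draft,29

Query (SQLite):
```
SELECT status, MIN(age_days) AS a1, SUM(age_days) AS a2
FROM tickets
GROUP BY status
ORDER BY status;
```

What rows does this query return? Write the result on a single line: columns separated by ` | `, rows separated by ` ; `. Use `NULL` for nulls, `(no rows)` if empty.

Group tickets by status.
Per group compute: MIN(age_days), SUM(age_days).
  draft: ids {14, 24, 33, 36, 43} → MIN(age_days)=0, SUM(age_days)=137
  failed: ids {2, 17, 29, 37} → MIN(age_days)=44, SUM(age_days)=200
  returned: ids {8, 12, 15, 28, 34} → MIN(age_days)=10, SUM(age_days)=132

draft | 0 | 137 ; failed | 44 | 200 ; returned | 10 | 132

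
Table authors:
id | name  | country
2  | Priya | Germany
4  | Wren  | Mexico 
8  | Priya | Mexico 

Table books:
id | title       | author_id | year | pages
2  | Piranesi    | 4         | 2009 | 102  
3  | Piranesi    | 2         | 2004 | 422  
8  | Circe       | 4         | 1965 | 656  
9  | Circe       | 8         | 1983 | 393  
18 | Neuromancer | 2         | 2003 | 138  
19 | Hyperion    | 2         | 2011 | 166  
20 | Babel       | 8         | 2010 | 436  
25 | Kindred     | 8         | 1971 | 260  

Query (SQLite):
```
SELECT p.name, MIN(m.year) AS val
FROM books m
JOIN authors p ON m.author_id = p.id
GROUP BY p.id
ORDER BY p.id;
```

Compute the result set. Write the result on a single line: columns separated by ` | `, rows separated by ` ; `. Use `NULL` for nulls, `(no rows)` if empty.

Priya | 2003 ; Wren | 1965 ; Priya | 1971

Join each books row to its authors via author_id.
Group joined rows by authors.id; compute MIN(m.year) per group.
  2: ids {3, 18, 19} → MIN(m.year)=2003
  4: ids {2, 8} → MIN(m.year)=1965
  8: ids {9, 20, 25} → MIN(m.year)=1971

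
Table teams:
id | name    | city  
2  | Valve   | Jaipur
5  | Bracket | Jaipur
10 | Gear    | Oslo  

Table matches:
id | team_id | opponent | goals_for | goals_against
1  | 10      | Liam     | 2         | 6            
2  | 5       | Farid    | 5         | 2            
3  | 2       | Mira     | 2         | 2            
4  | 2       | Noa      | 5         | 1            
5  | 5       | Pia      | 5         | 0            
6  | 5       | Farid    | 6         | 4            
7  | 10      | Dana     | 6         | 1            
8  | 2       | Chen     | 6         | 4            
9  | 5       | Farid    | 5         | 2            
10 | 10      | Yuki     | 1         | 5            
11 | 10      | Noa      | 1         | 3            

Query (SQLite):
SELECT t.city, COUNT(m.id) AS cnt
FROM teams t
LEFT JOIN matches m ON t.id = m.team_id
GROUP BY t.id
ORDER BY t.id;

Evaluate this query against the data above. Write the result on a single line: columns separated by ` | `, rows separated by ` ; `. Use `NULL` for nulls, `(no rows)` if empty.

Jaipur | 3 ; Jaipur | 4 ; Oslo | 4

LEFT JOIN keeps every teams row; unmatched ones get NULL for matches columns.
Group by teams.id and compute COUNT(m.id). COUNT(col) of an all-NULL group is 0.
  2: ids {3, 4, 8} → COUNT(m.id)=3
  5: ids {2, 5, 6, 9} → COUNT(m.id)=4
  10: ids {1, 7, 10, 11} → COUNT(m.id)=4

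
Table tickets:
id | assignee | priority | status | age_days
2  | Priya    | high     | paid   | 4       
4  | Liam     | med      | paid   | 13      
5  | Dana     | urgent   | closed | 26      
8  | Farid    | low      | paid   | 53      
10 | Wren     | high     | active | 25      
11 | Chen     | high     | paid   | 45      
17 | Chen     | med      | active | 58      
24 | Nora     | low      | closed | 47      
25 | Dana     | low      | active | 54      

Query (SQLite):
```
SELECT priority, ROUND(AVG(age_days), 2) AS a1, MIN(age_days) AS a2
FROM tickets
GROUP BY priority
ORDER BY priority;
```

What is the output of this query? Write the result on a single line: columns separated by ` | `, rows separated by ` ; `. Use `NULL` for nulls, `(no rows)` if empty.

high | 24.67 | 4 ; low | 51.33 | 47 ; med | 35.5 | 13 ; urgent | 26 | 26

Group tickets by priority.
Per group compute: ROUND(AVG(age_days), 2), MIN(age_days).
  high: ids {2, 10, 11} → ROUND(AVG(age_days), 2)=24.67, MIN(age_days)=4
  low: ids {8, 24, 25} → ROUND(AVG(age_days), 2)=51.33, MIN(age_days)=47
  med: ids {4, 17} → ROUND(AVG(age_days), 2)=35.5, MIN(age_days)=13
  urgent: ids {5} → ROUND(AVG(age_days), 2)=26, MIN(age_days)=26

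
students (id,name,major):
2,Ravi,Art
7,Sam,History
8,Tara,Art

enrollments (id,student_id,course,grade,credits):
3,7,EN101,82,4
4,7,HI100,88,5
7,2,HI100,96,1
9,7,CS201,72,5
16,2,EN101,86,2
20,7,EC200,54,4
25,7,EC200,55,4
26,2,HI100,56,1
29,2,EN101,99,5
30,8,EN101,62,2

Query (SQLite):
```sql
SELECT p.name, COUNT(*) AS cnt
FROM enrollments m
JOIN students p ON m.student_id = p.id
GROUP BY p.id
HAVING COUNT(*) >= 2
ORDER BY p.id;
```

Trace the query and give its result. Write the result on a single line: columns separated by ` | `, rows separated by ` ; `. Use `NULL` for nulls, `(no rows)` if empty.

Ravi | 4 ; Sam | 5

Join each enrollments row to its students via student_id.
Group joined rows by students.id; compute COUNT(*) per group.
HAVING: keep groups with count ≥ 2.
  2: ids {7, 16, 26, 29} → COUNT(*)=4
  7: ids {3, 4, 9, 20, 25} → COUNT(*)=5
  8: ids {30} → COUNT(*)=1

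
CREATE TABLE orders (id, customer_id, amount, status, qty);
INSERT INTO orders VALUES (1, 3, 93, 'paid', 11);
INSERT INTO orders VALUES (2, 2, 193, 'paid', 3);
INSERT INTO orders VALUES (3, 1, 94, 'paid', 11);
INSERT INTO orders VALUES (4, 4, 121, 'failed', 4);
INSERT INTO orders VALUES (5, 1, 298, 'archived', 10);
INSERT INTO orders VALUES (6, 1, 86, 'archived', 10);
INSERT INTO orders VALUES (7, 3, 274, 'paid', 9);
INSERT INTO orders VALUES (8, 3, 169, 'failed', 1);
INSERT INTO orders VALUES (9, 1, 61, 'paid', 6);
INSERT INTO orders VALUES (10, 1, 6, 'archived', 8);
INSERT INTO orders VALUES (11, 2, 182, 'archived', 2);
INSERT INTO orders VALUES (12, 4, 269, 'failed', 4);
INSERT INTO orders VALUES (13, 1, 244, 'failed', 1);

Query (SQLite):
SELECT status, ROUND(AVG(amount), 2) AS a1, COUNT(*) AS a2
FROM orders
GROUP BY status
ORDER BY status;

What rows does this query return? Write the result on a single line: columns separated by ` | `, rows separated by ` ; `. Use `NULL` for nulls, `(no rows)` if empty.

archived | 143 | 4 ; failed | 200.75 | 4 ; paid | 143 | 5

Group orders by status.
Per group compute: ROUND(AVG(amount), 2), COUNT(*).
  archived: ids {5, 6, 10, 11} → ROUND(AVG(amount), 2)=143, COUNT(*)=4
  failed: ids {4, 8, 12, 13} → ROUND(AVG(amount), 2)=200.75, COUNT(*)=4
  paid: ids {1, 2, 3, 7, 9} → ROUND(AVG(amount), 2)=143, COUNT(*)=5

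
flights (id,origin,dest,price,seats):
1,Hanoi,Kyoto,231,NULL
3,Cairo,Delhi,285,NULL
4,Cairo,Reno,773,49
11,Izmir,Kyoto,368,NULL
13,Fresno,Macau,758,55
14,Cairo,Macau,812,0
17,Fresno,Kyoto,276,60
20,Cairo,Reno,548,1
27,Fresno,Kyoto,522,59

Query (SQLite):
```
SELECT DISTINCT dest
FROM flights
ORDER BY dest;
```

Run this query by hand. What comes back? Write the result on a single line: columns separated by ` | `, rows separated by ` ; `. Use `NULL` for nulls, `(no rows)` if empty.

Delhi ; Kyoto ; Macau ; Reno

Collect distinct dest values from flights.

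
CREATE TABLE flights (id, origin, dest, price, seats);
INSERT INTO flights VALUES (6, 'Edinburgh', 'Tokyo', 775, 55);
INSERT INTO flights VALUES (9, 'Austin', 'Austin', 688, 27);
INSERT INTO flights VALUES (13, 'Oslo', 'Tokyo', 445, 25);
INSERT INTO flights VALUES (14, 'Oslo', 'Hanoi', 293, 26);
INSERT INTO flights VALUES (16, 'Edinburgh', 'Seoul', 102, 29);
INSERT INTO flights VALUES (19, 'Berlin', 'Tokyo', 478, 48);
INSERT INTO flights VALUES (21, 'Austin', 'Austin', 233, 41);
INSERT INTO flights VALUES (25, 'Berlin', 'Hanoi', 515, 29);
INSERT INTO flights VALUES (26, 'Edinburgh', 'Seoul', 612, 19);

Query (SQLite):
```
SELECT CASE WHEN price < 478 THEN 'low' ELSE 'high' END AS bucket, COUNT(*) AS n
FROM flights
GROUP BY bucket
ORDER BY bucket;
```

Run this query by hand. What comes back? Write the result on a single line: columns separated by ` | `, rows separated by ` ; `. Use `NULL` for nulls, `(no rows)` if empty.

high | 5 ; low | 4

Bucket rows by price < 478 → 'low' else 'high'; count each bucket.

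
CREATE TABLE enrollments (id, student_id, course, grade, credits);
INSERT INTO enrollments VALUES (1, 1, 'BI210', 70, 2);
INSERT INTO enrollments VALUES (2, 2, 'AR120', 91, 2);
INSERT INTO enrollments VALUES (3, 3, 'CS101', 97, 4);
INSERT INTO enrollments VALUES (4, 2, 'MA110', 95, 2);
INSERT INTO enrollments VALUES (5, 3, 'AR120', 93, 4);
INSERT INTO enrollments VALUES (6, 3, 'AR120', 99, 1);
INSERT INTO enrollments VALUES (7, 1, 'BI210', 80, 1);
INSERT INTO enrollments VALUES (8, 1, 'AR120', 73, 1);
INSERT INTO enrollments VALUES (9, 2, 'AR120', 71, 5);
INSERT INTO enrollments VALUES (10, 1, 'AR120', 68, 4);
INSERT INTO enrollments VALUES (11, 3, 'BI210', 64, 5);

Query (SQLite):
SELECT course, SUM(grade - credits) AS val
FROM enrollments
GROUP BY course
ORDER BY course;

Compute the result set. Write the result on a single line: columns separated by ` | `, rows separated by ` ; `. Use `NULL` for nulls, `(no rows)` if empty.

For each row compute grade - credits.
Group by course; take SUM of the expression per group.
  AR120: ids {2, 5, 6, 8, 9, 10} → SUM(grade - credits)=478
  BI210: ids {1, 7, 11} → SUM(grade - credits)=206
  CS101: ids {3} → SUM(grade - credits)=93
  MA110: ids {4} → SUM(grade - credits)=93

AR120 | 478 ; BI210 | 206 ; CS101 | 93 ; MA110 | 93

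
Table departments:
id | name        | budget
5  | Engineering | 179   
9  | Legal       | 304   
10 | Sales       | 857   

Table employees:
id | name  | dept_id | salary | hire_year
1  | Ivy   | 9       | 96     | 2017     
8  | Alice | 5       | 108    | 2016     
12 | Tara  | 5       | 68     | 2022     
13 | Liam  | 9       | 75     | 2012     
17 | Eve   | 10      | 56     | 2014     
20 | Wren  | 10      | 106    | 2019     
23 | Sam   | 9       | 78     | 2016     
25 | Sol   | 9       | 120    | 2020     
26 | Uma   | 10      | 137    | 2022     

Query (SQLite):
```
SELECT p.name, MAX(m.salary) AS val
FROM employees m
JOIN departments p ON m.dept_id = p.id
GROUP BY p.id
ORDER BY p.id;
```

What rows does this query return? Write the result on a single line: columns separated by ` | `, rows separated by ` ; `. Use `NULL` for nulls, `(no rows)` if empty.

Engineering | 108 ; Legal | 120 ; Sales | 137

Join each employees row to its departments via dept_id.
Group joined rows by departments.id; compute MAX(m.salary) per group.
  5: ids {8, 12} → MAX(m.salary)=108
  9: ids {1, 13, 23, 25} → MAX(m.salary)=120
  10: ids {17, 20, 26} → MAX(m.salary)=137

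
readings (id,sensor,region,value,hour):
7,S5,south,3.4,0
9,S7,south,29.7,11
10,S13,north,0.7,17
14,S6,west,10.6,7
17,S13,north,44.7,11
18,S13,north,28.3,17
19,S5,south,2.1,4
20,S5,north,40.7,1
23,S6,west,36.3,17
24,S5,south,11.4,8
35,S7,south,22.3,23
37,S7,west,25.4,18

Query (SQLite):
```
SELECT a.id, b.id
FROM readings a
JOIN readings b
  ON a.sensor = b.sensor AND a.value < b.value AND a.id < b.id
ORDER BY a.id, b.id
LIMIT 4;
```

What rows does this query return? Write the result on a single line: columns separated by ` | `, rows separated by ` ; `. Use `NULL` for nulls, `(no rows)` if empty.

7 | 20 ; 7 | 24 ; 10 | 17 ; 10 | 18

Pairs (a,b) with same sensor, a.value < b.value, a.id < b.id.
sensor groups: S13:{10,17,18} S5:{7,19,20,24} S6:{14,23} S7:{9,35,37}
Ordered by (a.id, b.id); first 4.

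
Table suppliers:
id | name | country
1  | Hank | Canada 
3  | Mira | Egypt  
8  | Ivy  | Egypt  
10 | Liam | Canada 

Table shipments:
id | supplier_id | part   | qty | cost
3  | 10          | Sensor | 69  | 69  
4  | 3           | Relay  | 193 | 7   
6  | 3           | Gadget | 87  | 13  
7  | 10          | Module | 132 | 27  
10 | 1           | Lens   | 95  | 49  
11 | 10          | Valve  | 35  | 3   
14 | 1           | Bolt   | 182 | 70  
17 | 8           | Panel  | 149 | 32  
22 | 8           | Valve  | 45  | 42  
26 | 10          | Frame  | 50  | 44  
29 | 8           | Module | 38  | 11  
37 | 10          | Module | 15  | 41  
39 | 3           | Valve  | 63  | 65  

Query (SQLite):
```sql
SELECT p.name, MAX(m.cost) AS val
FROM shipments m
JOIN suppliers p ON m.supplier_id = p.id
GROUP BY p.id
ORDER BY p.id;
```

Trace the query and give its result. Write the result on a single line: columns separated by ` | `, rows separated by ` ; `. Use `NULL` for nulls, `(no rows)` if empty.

Hank | 70 ; Mira | 65 ; Ivy | 42 ; Liam | 69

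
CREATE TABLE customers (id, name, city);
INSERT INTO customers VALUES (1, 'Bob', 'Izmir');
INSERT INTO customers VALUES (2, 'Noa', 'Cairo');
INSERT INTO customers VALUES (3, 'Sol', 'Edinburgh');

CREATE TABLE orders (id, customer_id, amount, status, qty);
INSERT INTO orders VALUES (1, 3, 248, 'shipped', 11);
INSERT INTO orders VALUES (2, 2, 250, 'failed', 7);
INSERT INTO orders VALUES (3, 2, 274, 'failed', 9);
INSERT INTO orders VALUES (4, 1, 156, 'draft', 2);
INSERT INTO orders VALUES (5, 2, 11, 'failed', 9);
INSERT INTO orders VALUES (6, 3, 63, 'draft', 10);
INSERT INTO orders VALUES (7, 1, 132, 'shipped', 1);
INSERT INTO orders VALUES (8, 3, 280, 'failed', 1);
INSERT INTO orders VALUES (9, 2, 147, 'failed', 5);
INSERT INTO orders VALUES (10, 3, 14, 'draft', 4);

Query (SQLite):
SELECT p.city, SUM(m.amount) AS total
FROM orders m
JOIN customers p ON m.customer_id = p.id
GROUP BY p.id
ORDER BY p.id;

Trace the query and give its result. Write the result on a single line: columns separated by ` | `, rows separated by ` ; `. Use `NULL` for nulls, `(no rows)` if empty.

Izmir | 288 ; Cairo | 682 ; Edinburgh | 605

Join each orders row to its customers via customer_id.
Group joined rows by customers.id; compute SUM(m.amount) per group.
  1: ids {4, 7} → SUM(m.amount)=288
  2: ids {2, 3, 5, 9} → SUM(m.amount)=682
  3: ids {1, 6, 8, 10} → SUM(m.amount)=605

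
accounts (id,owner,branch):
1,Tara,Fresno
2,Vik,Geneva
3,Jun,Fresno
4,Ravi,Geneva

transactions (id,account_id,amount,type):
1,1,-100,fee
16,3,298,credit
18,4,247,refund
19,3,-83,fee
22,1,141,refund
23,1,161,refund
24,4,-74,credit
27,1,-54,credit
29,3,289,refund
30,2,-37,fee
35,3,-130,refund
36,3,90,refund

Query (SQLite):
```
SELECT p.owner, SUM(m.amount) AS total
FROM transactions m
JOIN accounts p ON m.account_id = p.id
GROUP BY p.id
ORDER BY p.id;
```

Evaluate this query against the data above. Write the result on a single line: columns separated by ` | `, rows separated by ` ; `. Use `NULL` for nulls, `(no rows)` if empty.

Join each transactions row to its accounts via account_id.
Group joined rows by accounts.id; compute SUM(m.amount) per group.
  1: ids {1, 22, 23, 27} → SUM(m.amount)=148
  2: ids {30} → SUM(m.amount)=-37
  3: ids {16, 19, 29, 35, 36} → SUM(m.amount)=464
  4: ids {18, 24} → SUM(m.amount)=173

Tara | 148 ; Vik | -37 ; Jun | 464 ; Ravi | 173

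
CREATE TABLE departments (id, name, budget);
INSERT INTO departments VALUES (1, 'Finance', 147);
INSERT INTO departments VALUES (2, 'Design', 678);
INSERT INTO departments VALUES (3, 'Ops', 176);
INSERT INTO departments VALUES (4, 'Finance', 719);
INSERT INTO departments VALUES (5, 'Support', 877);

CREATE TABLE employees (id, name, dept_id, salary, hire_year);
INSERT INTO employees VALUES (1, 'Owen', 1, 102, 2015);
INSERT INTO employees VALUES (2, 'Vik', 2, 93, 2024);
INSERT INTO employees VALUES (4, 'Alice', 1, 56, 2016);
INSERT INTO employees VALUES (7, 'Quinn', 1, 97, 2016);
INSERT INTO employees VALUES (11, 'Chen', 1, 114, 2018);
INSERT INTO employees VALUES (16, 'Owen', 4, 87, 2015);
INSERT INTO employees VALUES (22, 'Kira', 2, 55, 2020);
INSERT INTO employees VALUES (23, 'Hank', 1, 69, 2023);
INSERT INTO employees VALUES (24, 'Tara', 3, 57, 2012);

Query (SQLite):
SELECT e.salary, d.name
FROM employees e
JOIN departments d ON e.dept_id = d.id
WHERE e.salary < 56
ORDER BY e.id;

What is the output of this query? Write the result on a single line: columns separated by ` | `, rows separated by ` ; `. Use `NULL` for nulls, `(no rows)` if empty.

Each employees row matches the departments row where dept_id = departments.id.
Then keep rows with e.salary < 56.

55 | Design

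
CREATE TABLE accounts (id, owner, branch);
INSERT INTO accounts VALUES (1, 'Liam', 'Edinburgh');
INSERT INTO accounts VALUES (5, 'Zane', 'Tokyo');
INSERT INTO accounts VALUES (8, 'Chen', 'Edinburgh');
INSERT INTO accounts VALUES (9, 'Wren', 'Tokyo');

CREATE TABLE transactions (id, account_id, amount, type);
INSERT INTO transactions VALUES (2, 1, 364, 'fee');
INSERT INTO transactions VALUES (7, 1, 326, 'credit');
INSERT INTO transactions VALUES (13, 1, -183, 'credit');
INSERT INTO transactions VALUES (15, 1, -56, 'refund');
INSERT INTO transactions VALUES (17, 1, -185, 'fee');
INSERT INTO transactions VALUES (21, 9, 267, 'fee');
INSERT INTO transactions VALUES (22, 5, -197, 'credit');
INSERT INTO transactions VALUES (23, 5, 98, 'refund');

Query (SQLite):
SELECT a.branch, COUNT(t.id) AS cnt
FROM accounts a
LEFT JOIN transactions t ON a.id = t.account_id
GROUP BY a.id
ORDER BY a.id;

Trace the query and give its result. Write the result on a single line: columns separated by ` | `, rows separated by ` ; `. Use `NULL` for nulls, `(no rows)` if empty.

Edinburgh | 5 ; Tokyo | 2 ; Edinburgh | 0 ; Tokyo | 1

LEFT JOIN keeps every accounts row; unmatched ones get NULL for transactions columns.
Group by accounts.id and compute COUNT(t.id). COUNT(col) of an all-NULL group is 0.
  1: ids {2, 7, 13, 15, 17} → COUNT(t.id)=5
  5: ids {22, 23} → COUNT(t.id)=2
  8: ids {—} → COUNT(t.id)=0
  9: ids {21} → COUNT(t.id)=1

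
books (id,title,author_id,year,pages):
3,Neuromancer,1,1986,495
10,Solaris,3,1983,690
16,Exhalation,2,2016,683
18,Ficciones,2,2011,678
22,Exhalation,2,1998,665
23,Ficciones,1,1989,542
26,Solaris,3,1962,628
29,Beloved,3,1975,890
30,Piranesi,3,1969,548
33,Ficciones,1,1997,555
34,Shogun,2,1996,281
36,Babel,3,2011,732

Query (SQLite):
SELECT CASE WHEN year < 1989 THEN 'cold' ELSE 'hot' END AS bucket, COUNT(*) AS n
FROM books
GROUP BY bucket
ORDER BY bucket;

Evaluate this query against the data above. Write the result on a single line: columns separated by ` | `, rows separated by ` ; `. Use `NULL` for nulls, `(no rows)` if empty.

cold | 5 ; hot | 7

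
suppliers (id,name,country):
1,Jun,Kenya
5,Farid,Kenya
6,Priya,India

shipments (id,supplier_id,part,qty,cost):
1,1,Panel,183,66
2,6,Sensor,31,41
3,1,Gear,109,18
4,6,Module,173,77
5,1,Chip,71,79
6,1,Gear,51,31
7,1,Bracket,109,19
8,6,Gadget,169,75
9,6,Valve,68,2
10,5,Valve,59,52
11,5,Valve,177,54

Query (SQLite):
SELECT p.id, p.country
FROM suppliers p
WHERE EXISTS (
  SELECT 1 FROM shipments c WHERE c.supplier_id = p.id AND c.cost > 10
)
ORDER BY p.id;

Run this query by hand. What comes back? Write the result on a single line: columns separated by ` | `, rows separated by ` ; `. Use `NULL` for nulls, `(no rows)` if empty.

1 | Kenya ; 5 | Kenya ; 6 | India

For each suppliers row, check whether any shipments with matching supplier_id has cost > 10.
Keep rows where that is true.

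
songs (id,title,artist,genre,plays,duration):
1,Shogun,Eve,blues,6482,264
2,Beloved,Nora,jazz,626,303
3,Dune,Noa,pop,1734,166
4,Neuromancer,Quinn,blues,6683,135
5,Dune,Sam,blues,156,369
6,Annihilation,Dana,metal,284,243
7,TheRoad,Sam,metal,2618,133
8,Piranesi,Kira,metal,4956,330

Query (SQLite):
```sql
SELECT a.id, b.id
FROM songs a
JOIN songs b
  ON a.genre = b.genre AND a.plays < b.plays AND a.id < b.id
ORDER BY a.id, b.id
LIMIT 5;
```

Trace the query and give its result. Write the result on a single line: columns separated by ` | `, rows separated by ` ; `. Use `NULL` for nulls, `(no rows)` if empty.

Pairs (a,b) with same genre, a.plays < b.plays, a.id < b.id.
genre groups: blues:{1,4,5} jazz:{2} metal:{6,7,8} pop:{3}
Ordered by (a.id, b.id); first 5.

1 | 4 ; 6 | 7 ; 6 | 8 ; 7 | 8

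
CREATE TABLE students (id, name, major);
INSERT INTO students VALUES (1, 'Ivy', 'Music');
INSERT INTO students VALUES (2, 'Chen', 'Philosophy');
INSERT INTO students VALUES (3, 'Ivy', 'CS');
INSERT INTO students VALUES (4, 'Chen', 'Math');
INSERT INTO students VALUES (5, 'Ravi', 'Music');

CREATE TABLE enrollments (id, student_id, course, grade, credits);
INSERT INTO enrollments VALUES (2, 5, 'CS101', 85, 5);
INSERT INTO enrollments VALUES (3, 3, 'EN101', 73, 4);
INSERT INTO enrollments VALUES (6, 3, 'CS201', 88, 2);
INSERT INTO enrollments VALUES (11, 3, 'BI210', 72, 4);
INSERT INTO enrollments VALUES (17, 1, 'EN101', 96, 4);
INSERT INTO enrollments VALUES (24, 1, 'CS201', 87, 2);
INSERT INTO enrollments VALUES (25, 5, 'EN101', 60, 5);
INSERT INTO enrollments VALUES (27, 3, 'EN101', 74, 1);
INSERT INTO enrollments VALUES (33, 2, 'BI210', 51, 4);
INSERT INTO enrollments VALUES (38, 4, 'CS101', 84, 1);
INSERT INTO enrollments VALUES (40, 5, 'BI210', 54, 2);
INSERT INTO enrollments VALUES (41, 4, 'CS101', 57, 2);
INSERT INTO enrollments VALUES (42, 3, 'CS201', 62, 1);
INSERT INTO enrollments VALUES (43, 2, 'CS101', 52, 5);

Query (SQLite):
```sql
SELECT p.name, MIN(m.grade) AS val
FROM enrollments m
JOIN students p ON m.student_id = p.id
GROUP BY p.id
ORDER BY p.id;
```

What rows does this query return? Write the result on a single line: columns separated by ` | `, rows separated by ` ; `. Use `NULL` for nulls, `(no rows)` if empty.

Join each enrollments row to its students via student_id.
Group joined rows by students.id; compute MIN(m.grade) per group.
  1: ids {17, 24} → MIN(m.grade)=87
  2: ids {33, 43} → MIN(m.grade)=51
  3: ids {3, 6, 11, 27, 42} → MIN(m.grade)=62
  4: ids {38, 41} → MIN(m.grade)=57
  5: ids {2, 25, 40} → MIN(m.grade)=54

Ivy | 87 ; Chen | 51 ; Ivy | 62 ; Chen | 57 ; Ravi | 54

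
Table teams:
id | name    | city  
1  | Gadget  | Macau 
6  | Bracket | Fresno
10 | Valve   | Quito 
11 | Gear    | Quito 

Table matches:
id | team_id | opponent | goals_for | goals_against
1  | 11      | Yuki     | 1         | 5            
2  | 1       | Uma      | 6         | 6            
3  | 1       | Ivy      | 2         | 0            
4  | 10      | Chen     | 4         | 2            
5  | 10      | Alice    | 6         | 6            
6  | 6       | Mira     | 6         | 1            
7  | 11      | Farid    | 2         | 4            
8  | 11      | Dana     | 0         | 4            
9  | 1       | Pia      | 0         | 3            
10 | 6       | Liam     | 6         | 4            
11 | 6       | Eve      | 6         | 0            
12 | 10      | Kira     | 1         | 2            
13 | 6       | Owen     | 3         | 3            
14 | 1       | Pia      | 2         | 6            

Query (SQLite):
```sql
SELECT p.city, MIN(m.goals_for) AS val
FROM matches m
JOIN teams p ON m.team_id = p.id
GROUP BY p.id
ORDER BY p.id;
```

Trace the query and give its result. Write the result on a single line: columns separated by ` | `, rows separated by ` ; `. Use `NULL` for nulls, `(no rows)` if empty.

Macau | 0 ; Fresno | 3 ; Quito | 1 ; Quito | 0

Join each matches row to its teams via team_id.
Group joined rows by teams.id; compute MIN(m.goals_for) per group.
  1: ids {2, 3, 9, 14} → MIN(m.goals_for)=0
  6: ids {6, 10, 11, 13} → MIN(m.goals_for)=3
  10: ids {4, 5, 12} → MIN(m.goals_for)=1
  11: ids {1, 7, 8} → MIN(m.goals_for)=0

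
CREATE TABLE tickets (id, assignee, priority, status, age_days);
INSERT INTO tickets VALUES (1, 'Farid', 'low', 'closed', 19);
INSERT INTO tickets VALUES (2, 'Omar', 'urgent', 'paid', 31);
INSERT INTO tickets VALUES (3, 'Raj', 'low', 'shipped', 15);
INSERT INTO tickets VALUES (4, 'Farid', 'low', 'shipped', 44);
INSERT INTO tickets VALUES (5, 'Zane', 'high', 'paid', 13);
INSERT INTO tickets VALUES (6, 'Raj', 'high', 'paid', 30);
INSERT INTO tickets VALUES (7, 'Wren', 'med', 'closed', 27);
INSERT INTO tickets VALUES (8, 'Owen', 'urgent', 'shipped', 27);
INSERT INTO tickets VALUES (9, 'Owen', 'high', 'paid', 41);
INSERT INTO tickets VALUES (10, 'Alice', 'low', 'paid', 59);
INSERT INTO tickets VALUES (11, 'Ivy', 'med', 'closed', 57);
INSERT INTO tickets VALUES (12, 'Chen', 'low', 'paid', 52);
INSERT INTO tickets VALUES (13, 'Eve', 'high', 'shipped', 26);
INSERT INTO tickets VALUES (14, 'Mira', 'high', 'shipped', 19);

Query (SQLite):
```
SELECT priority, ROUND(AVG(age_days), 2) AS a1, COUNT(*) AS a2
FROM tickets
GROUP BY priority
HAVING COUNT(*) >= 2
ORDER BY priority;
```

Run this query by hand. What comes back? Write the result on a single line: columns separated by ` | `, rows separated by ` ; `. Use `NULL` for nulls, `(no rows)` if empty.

Group tickets by priority.
Per group compute: ROUND(AVG(age_days), 2), COUNT(*).
HAVING: drop groups with fewer than 2 rows.
  high: ids {5, 6, 9, 13, 14} → ROUND(AVG(age_days), 2)=25.8, COUNT(*)=5
  low: ids {1, 3, 4, 10, 12} → ROUND(AVG(age_days), 2)=37.8, COUNT(*)=5
  med: ids {7, 11} → ROUND(AVG(age_days), 2)=42, COUNT(*)=2
  urgent: ids {2, 8} → ROUND(AVG(age_days), 2)=29, COUNT(*)=2

high | 25.8 | 5 ; low | 37.8 | 5 ; med | 42 | 2 ; urgent | 29 | 2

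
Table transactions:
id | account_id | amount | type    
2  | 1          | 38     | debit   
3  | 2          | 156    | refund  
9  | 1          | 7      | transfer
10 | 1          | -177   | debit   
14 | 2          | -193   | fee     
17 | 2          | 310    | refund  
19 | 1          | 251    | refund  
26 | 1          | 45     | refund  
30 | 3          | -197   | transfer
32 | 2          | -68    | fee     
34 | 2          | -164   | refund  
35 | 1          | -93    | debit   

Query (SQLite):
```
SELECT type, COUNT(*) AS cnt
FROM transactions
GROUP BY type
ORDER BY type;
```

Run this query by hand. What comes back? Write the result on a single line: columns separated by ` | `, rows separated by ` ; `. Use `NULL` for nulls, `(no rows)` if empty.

debit | 3 ; fee | 2 ; refund | 5 ; transfer | 2

Partition transactions by type; compute COUNT(*) within each group.
  debit: ids {2, 10, 35} → COUNT(*)=3
  fee: ids {14, 32} → COUNT(*)=2
  refund: ids {3, 17, 19, 26, 34} → COUNT(*)=5
  transfer: ids {9, 30} → COUNT(*)=2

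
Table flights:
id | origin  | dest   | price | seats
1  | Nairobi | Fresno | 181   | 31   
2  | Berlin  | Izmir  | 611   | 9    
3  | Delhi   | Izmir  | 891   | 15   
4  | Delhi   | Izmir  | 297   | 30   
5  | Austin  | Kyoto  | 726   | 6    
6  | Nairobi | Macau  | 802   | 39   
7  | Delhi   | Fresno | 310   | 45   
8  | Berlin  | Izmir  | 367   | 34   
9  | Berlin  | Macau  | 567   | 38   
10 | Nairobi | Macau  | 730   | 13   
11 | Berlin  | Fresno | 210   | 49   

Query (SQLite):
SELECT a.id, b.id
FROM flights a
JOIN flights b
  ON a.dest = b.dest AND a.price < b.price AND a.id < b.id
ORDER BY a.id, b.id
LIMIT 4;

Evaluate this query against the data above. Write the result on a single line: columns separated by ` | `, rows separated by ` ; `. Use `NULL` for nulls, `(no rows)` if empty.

Pairs (a,b) with same dest, a.price < b.price, a.id < b.id.
dest groups: Fresno:{1,7,11} Izmir:{2,3,4,8} Kyoto:{5} Macau:{6,9,10}
Ordered by (a.id, b.id); first 4.

1 | 7 ; 1 | 11 ; 2 | 3 ; 4 | 8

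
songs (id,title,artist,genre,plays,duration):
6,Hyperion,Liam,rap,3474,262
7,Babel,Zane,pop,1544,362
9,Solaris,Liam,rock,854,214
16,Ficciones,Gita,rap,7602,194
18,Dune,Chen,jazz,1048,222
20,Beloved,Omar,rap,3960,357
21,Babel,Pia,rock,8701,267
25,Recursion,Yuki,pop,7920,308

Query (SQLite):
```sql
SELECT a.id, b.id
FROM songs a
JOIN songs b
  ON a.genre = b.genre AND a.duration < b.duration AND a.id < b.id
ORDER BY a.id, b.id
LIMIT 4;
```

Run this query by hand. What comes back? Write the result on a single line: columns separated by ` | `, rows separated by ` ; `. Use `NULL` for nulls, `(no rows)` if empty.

6 | 20 ; 9 | 21 ; 16 | 20

Pairs (a,b) with same genre, a.duration < b.duration, a.id < b.id.
genre groups: jazz:{18} pop:{7,25} rap:{6,16,20} rock:{9,21}
Ordered by (a.id, b.id); first 4.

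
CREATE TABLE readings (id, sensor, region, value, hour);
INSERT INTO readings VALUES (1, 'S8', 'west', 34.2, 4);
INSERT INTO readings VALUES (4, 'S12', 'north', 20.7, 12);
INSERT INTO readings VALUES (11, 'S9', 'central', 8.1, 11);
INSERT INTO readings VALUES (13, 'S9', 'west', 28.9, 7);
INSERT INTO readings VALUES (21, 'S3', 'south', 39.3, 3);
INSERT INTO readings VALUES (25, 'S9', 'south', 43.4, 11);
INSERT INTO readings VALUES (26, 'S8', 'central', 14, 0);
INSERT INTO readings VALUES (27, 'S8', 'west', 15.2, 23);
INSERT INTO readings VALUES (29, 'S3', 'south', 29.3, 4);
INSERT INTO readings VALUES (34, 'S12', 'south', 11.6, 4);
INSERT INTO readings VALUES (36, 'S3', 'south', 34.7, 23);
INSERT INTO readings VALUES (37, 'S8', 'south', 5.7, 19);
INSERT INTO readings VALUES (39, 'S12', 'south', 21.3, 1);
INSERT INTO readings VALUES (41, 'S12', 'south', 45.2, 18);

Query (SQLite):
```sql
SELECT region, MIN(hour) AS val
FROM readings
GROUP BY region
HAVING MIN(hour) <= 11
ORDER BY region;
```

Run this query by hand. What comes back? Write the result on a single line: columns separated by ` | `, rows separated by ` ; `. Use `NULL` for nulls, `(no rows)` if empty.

Partition readings by region; compute MIN(hour) within each group.
HAVING: keep groups where MIN(hour) <= 11.
  central: ids {11, 26} → MIN(hour)=0
  north: ids {4} → MIN(hour)=12
  south: ids {21, 25, 29, 34, 36, 37, 39, 41} → MIN(hour)=1
  west: ids {1, 13, 27} → MIN(hour)=4

central | 0 ; south | 1 ; west | 4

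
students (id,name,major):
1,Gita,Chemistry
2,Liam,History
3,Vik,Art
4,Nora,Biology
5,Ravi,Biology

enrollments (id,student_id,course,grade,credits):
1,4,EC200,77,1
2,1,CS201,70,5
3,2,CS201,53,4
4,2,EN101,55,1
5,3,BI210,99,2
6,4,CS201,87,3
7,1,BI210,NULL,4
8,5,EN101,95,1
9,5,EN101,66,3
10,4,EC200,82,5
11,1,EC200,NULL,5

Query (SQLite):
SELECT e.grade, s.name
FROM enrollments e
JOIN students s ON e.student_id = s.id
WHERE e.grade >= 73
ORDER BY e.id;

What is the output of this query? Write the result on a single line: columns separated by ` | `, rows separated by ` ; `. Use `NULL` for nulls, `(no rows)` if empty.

Each enrollments row matches the students row where student_id = students.id.
Then keep rows with e.grade >= 73.

77 | Nora ; 99 | Vik ; 87 | Nora ; 95 | Ravi ; 82 | Nora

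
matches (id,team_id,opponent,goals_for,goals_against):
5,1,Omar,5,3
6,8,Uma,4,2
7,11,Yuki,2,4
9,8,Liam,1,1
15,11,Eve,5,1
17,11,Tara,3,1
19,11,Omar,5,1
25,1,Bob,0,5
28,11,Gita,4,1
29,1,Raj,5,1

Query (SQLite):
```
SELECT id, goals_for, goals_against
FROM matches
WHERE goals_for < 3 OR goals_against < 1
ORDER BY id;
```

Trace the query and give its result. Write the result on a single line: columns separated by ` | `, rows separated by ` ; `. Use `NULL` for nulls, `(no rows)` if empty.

goals_for < 3: ids {7, 9, 25}
goals_against < 1: ids { }
Combine with OR.

7 | 2 | 4 ; 9 | 1 | 1 ; 25 | 0 | 5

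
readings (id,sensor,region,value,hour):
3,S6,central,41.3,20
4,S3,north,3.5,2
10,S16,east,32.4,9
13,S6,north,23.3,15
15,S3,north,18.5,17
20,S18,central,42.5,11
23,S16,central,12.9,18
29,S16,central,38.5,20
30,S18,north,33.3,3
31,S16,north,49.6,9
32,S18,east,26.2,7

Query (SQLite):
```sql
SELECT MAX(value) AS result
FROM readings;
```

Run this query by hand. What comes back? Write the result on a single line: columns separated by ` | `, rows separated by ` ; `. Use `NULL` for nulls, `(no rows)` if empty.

49.6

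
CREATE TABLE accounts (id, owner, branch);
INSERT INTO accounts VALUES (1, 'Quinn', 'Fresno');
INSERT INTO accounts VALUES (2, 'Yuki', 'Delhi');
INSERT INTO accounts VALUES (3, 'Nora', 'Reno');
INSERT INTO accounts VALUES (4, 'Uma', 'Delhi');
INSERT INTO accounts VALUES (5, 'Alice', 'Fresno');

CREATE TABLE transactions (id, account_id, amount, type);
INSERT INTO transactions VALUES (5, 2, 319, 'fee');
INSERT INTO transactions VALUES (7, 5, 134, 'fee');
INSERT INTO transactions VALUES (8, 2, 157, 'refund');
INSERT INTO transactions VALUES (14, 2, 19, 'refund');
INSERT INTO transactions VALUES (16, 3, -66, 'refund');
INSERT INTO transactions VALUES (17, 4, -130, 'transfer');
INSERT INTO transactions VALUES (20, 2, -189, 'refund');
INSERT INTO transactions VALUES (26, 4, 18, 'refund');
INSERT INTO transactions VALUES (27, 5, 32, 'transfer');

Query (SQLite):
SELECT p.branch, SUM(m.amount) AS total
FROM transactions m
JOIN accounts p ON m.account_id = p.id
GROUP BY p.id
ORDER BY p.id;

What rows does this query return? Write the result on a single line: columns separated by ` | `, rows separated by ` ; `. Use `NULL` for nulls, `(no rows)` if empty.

Join each transactions row to its accounts via account_id.
Group joined rows by accounts.id; compute SUM(m.amount) per group.
  2: ids {5, 8, 14, 20} → SUM(m.amount)=306
  3: ids {16} → SUM(m.amount)=-66
  4: ids {17, 26} → SUM(m.amount)=-112
  5: ids {7, 27} → SUM(m.amount)=166

Delhi | 306 ; Reno | -66 ; Delhi | -112 ; Fresno | 166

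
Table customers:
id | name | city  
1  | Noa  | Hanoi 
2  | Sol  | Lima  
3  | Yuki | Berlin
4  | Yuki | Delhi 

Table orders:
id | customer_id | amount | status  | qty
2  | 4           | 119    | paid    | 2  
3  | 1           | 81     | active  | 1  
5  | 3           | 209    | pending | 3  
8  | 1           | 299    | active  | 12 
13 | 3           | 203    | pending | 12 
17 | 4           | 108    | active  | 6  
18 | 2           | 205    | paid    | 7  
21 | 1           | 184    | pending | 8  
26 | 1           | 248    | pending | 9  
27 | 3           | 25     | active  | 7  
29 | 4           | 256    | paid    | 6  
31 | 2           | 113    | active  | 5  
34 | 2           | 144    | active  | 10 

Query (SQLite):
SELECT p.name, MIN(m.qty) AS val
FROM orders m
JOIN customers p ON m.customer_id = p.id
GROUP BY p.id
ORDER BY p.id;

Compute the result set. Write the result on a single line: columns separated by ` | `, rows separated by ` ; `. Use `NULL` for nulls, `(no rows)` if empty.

Join each orders row to its customers via customer_id.
Group joined rows by customers.id; compute MIN(m.qty) per group.
  1: ids {3, 8, 21, 26} → MIN(m.qty)=1
  2: ids {18, 31, 34} → MIN(m.qty)=5
  3: ids {5, 13, 27} → MIN(m.qty)=3
  4: ids {2, 17, 29} → MIN(m.qty)=2

Noa | 1 ; Sol | 5 ; Yuki | 3 ; Yuki | 2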